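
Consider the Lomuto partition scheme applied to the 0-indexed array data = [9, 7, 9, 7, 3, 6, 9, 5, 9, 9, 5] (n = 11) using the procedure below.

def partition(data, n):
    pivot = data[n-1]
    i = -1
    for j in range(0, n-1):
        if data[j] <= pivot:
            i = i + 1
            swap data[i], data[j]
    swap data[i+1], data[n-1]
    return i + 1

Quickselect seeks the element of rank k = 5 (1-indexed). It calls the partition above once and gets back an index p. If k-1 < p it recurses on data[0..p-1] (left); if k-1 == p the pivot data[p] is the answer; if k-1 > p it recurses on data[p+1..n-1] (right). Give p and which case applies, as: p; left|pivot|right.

2; right

pivot = data[10] = 5; i = -1
j=0: data[0]=9 > 5 → no swap
j=1: data[1]=7 > 5 → no swap
j=2: data[2]=9 > 5 → no swap
j=3: data[3]=7 > 5 → no swap
j=4: data[4]=3 ≤ 5 → i=0, swap data[0],data[4] → [3, 7, 9, 7, 9, 6, 9, 5, 9, 9, 5]
j=5: data[5]=6 > 5 → no swap
j=6: data[6]=9 > 5 → no swap
j=7: data[7]=5 ≤ 5 → i=1, swap data[1],data[7] → [3, 5, 9, 7, 9, 6, 9, 7, 9, 9, 5]
j=8: data[8]=9 > 5 → no swap
j=9: data[9]=9 > 5 → no swap
final swap data[2],data[10] → [3, 5, 5, 7, 9, 6, 9, 7, 9, 9, 9]; return 2
p = 2; k-1 = 4 > 2 ⇒ right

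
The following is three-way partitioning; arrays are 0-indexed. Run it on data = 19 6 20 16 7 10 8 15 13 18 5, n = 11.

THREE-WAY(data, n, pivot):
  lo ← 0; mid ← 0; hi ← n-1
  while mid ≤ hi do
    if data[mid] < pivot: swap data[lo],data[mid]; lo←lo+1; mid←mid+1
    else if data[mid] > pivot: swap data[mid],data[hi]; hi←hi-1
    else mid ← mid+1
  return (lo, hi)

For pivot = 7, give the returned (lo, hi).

pivot = 7; lo=0, mid=0, hi=10
data[mid]=19>7: swap data[0],data[10]; hi=9 → 5 6 20 16 7 10 8 15 13 18 19
data[mid]=5<7: swap data[0],data[0]; lo=1,mid=1 → 5 6 20 16 7 10 8 15 13 18 19
data[mid]=6<7: swap data[1],data[1]; lo=2,mid=2 → 5 6 20 16 7 10 8 15 13 18 19
data[mid]=20>7: swap data[2],data[9]; hi=8 → 5 6 18 16 7 10 8 15 13 20 19
data[mid]=18>7: swap data[2],data[8]; hi=7 → 5 6 13 16 7 10 8 15 18 20 19
data[mid]=13>7: swap data[2],data[7]; hi=6 → 5 6 15 16 7 10 8 13 18 20 19
data[mid]=15>7: swap data[2],data[6]; hi=5 → 5 6 8 16 7 10 15 13 18 20 19
data[mid]=8>7: swap data[2],data[5]; hi=4 → 5 6 10 16 7 8 15 13 18 20 19
data[mid]=10>7: swap data[2],data[4]; hi=3 → 5 6 7 16 10 8 15 13 18 20 19
data[mid]=7=7: mid=3
data[mid]=16>7: swap data[3],data[3]; hi=2 → 5 6 7 16 10 8 15 13 18 20 19
end: lo=2, hi=2; data = 5 6 7 16 10 8 15 13 18 20 19

(2, 2)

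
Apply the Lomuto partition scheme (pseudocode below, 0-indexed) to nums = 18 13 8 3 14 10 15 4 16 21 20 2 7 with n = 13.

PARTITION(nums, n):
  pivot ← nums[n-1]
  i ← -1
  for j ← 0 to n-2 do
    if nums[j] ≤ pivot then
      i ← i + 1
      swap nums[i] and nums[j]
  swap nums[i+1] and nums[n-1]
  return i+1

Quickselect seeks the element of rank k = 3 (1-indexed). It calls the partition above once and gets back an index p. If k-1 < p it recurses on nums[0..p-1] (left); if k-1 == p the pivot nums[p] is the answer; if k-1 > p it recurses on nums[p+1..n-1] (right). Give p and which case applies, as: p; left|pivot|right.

pivot=7, i=-1
j=0: 18>7, skip
j=1: 13>7, skip
j=2: 8>7, skip
j=3: 3≤7, i=0, swap(0,3) ⇒ 3 13 8 18 14 10 15 4 16 21 20 2 7
j=4: 14>7, skip
j=5: 10>7, skip
j=6: 15>7, skip
j=7: 4≤7, i=1, swap(1,7) ⇒ 3 4 8 18 14 10 15 13 16 21 20 2 7
j=8: 16>7, skip
j=9: 21>7, skip
j=10: 20>7, skip
j=11: 2≤7, i=2, swap(2,11) ⇒ 3 4 2 18 14 10 15 13 16 21 20 8 7
swap(3,12) ⇒ 3 4 2 7 14 10 15 13 16 21 20 8 18; return 3
p = 3; k-1 = 2 < 3 ⇒ left

3; left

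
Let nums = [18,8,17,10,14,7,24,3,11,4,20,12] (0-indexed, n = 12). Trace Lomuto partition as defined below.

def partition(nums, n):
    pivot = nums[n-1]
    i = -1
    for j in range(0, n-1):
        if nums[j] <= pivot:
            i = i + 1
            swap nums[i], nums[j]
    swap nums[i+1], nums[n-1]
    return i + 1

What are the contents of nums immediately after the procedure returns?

[8,10,7,3,11,4,12,18,14,17,20,24]

pivot = nums[11] = 12; i = -1
j=0: nums[0]=18 > 12 → no swap
j=1: nums[1]=8 ≤ 12 → i=0, swap nums[0],nums[1] → [8,18,17,10,14,7,24,3,11,4,20,12]
j=2: nums[2]=17 > 12 → no swap
j=3: nums[3]=10 ≤ 12 → i=1, swap nums[1],nums[3] → [8,10,17,18,14,7,24,3,11,4,20,12]
j=4: nums[4]=14 > 12 → no swap
j=5: nums[5]=7 ≤ 12 → i=2, swap nums[2],nums[5] → [8,10,7,18,14,17,24,3,11,4,20,12]
j=6: nums[6]=24 > 12 → no swap
j=7: nums[7]=3 ≤ 12 → i=3, swap nums[3],nums[7] → [8,10,7,3,14,17,24,18,11,4,20,12]
j=8: nums[8]=11 ≤ 12 → i=4, swap nums[4],nums[8] → [8,10,7,3,11,17,24,18,14,4,20,12]
j=9: nums[9]=4 ≤ 12 → i=5, swap nums[5],nums[9] → [8,10,7,3,11,4,24,18,14,17,20,12]
j=10: nums[10]=20 > 12 → no swap
final swap nums[6],nums[11] → [8,10,7,3,11,4,12,18,14,17,20,24]; return 6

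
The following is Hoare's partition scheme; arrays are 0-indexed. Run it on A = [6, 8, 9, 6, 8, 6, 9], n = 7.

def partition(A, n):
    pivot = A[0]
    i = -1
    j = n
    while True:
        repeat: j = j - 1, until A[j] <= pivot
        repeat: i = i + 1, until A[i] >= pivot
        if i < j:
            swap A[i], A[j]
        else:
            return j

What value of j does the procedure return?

1

pivot=6
j stops at 5 (6), i stops at 0 (6); swap ⇒ [6, 8, 9, 6, 8, 6, 9]
j stops at 3 (6), i stops at 1 (8); swap ⇒ [6, 6, 9, 8, 8, 6, 9]
j stops at 1, i stops at 2; i≥j ⇒ return 1. A=[6, 6, 9, 8, 8, 6, 9]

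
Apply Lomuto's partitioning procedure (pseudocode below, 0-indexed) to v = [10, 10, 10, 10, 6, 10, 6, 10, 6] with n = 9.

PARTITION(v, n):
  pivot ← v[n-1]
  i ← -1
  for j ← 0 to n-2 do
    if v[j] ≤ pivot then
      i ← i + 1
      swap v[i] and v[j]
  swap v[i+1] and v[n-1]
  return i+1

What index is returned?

2

pivot = v[8] = 6; i = -1
j=0: v[0]=10 > 6 → no swap
j=1: v[1]=10 > 6 → no swap
j=2: v[2]=10 > 6 → no swap
j=3: v[3]=10 > 6 → no swap
j=4: v[4]=6 ≤ 6 → i=0, swap v[0],v[4] → [6, 10, 10, 10, 10, 10, 6, 10, 6]
j=5: v[5]=10 > 6 → no swap
j=6: v[6]=6 ≤ 6 → i=1, swap v[1],v[6] → [6, 6, 10, 10, 10, 10, 10, 10, 6]
j=7: v[7]=10 > 6 → no swap
final swap v[2],v[8] → [6, 6, 6, 10, 10, 10, 10, 10, 10]; return 2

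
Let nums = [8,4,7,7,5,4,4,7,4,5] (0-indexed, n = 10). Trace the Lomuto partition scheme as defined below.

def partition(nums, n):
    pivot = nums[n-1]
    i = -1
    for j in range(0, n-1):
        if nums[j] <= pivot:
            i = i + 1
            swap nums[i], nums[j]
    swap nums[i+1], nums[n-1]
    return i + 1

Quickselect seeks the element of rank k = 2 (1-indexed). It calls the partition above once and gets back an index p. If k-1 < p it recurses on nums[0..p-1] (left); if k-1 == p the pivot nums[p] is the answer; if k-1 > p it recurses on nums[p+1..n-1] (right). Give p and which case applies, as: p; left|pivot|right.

5; left

pivot = nums[9] = 5; i = -1
j=0: nums[0]=8 > 5 → no swap
j=1: nums[1]=4 ≤ 5 → i=0, swap nums[0],nums[1] → [4,8,7,7,5,4,4,7,4,5]
j=2: nums[2]=7 > 5 → no swap
j=3: nums[3]=7 > 5 → no swap
j=4: nums[4]=5 ≤ 5 → i=1, swap nums[1],nums[4] → [4,5,7,7,8,4,4,7,4,5]
j=5: nums[5]=4 ≤ 5 → i=2, swap nums[2],nums[5] → [4,5,4,7,8,7,4,7,4,5]
j=6: nums[6]=4 ≤ 5 → i=3, swap nums[3],nums[6] → [4,5,4,4,8,7,7,7,4,5]
j=7: nums[7]=7 > 5 → no swap
j=8: nums[8]=4 ≤ 5 → i=4, swap nums[4],nums[8] → [4,5,4,4,4,7,7,7,8,5]
final swap nums[5],nums[9] → [4,5,4,4,4,5,7,7,8,7]; return 5
p = 5; k-1 = 1 < 5 ⇒ left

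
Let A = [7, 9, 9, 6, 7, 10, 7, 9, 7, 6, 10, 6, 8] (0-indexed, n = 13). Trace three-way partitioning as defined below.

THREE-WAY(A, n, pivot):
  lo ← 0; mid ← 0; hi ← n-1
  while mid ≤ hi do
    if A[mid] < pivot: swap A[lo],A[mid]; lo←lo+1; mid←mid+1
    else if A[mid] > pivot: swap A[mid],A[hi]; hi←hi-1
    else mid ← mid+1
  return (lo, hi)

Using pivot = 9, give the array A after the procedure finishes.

pivot = 9; lo=0, mid=0, hi=12
A[mid]=7<9: swap A[0],A[0]; lo=1,mid=1 → [7, 9, 9, 6, 7, 10, 7, 9, 7, 6, 10, 6, 8]
A[mid]=9=9: mid=2
A[mid]=9=9: mid=3
A[mid]=6<9: swap A[1],A[3]; lo=2,mid=4 → [7, 6, 9, 9, 7, 10, 7, 9, 7, 6, 10, 6, 8]
A[mid]=7<9: swap A[2],A[4]; lo=3,mid=5 → [7, 6, 7, 9, 9, 10, 7, 9, 7, 6, 10, 6, 8]
A[mid]=10>9: swap A[5],A[12]; hi=11 → [7, 6, 7, 9, 9, 8, 7, 9, 7, 6, 10, 6, 10]
A[mid]=8<9: swap A[3],A[5]; lo=4,mid=6 → [7, 6, 7, 8, 9, 9, 7, 9, 7, 6, 10, 6, 10]
A[mid]=7<9: swap A[4],A[6]; lo=5,mid=7 → [7, 6, 7, 8, 7, 9, 9, 9, 7, 6, 10, 6, 10]
A[mid]=9=9: mid=8
A[mid]=7<9: swap A[5],A[8]; lo=6,mid=9 → [7, 6, 7, 8, 7, 7, 9, 9, 9, 6, 10, 6, 10]
A[mid]=6<9: swap A[6],A[9]; lo=7,mid=10 → [7, 6, 7, 8, 7, 7, 6, 9, 9, 9, 10, 6, 10]
A[mid]=10>9: swap A[10],A[11]; hi=10 → [7, 6, 7, 8, 7, 7, 6, 9, 9, 9, 6, 10, 10]
A[mid]=6<9: swap A[7],A[10]; lo=8,mid=11 → [7, 6, 7, 8, 7, 7, 6, 6, 9, 9, 9, 10, 10]
end: lo=8, hi=10; A = [7, 6, 7, 8, 7, 7, 6, 6, 9, 9, 9, 10, 10]

[7, 6, 7, 8, 7, 7, 6, 6, 9, 9, 9, 10, 10]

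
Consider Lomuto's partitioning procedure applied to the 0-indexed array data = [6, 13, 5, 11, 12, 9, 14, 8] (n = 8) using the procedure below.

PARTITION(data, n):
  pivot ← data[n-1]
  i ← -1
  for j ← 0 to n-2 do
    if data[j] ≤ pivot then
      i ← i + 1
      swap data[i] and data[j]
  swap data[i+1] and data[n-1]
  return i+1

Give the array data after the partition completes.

pivot = data[7] = 8; i = -1
j=0: data[0]=6 ≤ 8 → i=0, swap data[0],data[0] (no change) → [6, 13, 5, 11, 12, 9, 14, 8]
j=1: data[1]=13 > 8 → no swap
j=2: data[2]=5 ≤ 8 → i=1, swap data[1],data[2] → [6, 5, 13, 11, 12, 9, 14, 8]
j=3: data[3]=11 > 8 → no swap
j=4: data[4]=12 > 8 → no swap
j=5: data[5]=9 > 8 → no swap
j=6: data[6]=14 > 8 → no swap
final swap data[2],data[7] → [6, 5, 8, 11, 12, 9, 14, 13]; return 2

[6, 5, 8, 11, 12, 9, 14, 13]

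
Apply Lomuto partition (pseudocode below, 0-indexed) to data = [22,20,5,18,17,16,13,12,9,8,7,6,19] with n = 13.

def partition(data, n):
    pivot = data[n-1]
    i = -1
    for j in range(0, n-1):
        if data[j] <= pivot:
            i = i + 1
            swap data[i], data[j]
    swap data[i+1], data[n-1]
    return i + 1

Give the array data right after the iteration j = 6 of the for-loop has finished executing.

[5,18,17,16,13,20,22,12,9,8,7,6,19]

pivot = data[12] = 19; i = -1
j=0: data[0]=22 > 19 → no swap
j=1: data[1]=20 > 19 → no swap
j=2: data[2]=5 ≤ 19 → i=0, swap data[0],data[2] → [5,20,22,18,17,16,13,12,9,8,7,6,19]
j=3: data[3]=18 ≤ 19 → i=1, swap data[1],data[3] → [5,18,22,20,17,16,13,12,9,8,7,6,19]
j=4: data[4]=17 ≤ 19 → i=2, swap data[2],data[4] → [5,18,17,20,22,16,13,12,9,8,7,6,19]
j=5: data[5]=16 ≤ 19 → i=3, swap data[3],data[5] → [5,18,17,16,22,20,13,12,9,8,7,6,19]
j=6: data[6]=13 ≤ 19 → i=4, swap data[4],data[6] → [5,18,17,16,13,20,22,12,9,8,7,6,19]
(after j=6) data = [5,18,17,16,13,20,22,12,9,8,7,6,19]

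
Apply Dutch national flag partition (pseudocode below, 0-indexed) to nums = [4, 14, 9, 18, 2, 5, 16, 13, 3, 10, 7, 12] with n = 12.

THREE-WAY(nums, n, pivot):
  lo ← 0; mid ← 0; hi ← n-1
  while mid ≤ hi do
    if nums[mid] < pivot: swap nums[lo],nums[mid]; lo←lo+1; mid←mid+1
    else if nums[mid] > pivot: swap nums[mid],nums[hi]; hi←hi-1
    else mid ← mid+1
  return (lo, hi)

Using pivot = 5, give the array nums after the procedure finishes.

[4, 3, 2, 5, 18, 16, 13, 9, 10, 7, 12, 14]

lo=0 mid=0 hi=11
4<5: swap(0,0), lo=1 mid=1 ⇒ [4, 14, 9, 18, 2, 5, 16, 13, 3, 10, 7, 12]
14>5: swap(1,11), hi=10 ⇒ [4, 12, 9, 18, 2, 5, 16, 13, 3, 10, 7, 14]
12>5: swap(1,10), hi=9 ⇒ [4, 7, 9, 18, 2, 5, 16, 13, 3, 10, 12, 14]
7>5: swap(1,9), hi=8 ⇒ [4, 10, 9, 18, 2, 5, 16, 13, 3, 7, 12, 14]
10>5: swap(1,8), hi=7 ⇒ [4, 3, 9, 18, 2, 5, 16, 13, 10, 7, 12, 14]
3<5: swap(1,1), lo=2 mid=2 ⇒ [4, 3, 9, 18, 2, 5, 16, 13, 10, 7, 12, 14]
9>5: swap(2,7), hi=6 ⇒ [4, 3, 13, 18, 2, 5, 16, 9, 10, 7, 12, 14]
13>5: swap(2,6), hi=5 ⇒ [4, 3, 16, 18, 2, 5, 13, 9, 10, 7, 12, 14]
16>5: swap(2,5), hi=4 ⇒ [4, 3, 5, 18, 2, 16, 13, 9, 10, 7, 12, 14]
5=5: mid=3
18>5: swap(3,4), hi=3 ⇒ [4, 3, 5, 2, 18, 16, 13, 9, 10, 7, 12, 14]
2<5: swap(2,3), lo=3 mid=4 ⇒ [4, 3, 2, 5, 18, 16, 13, 9, 10, 7, 12, 14]
done. lo=3 hi=3; nums=[4, 3, 2, 5, 18, 16, 13, 9, 10, 7, 12, 14]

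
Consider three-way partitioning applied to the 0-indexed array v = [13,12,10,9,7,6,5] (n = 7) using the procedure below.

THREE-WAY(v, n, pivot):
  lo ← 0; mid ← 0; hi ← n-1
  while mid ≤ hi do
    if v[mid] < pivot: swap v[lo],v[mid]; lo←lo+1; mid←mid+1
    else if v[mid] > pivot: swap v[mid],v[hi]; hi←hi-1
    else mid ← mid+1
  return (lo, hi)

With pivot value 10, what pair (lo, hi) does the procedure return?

lo=0 mid=0 hi=6
13>10: swap(0,6), hi=5 ⇒ [5,12,10,9,7,6,13]
5<10: swap(0,0), lo=1 mid=1 ⇒ [5,12,10,9,7,6,13]
12>10: swap(1,5), hi=4 ⇒ [5,6,10,9,7,12,13]
6<10: swap(1,1), lo=2 mid=2 ⇒ [5,6,10,9,7,12,13]
10=10: mid=3
9<10: swap(2,3), lo=3 mid=4 ⇒ [5,6,9,10,7,12,13]
7<10: swap(3,4), lo=4 mid=5 ⇒ [5,6,9,7,10,12,13]
done. lo=4 hi=4; v=[5,6,9,7,10,12,13]

(4, 4)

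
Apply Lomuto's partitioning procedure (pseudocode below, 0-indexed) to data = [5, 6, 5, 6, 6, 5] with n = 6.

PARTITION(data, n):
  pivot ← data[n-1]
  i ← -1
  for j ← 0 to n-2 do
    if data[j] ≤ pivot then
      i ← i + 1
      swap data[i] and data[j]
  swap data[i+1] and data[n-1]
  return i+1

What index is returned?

pivot=5, i=-1
j=0: 5≤5, i=0, swap(0,0) ⇒ [5, 6, 5, 6, 6, 5]
j=1: 6>5, skip
j=2: 5≤5, i=1, swap(1,2) ⇒ [5, 5, 6, 6, 6, 5]
j=3: 6>5, skip
j=4: 6>5, skip
swap(2,5) ⇒ [5, 5, 5, 6, 6, 6]; return 2

2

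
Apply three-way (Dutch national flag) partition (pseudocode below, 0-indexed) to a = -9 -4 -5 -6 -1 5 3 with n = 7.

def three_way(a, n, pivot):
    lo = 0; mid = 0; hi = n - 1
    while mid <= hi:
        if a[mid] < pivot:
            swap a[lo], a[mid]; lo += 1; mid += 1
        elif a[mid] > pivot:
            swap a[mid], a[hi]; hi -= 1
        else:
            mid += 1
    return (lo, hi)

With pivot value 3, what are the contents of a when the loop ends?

pivot = 3; lo=0, mid=0, hi=6
a[mid]=-9<3: swap a[0],a[0]; lo=1,mid=1 → -9 -4 -5 -6 -1 5 3
a[mid]=-4<3: swap a[1],a[1]; lo=2,mid=2 → -9 -4 -5 -6 -1 5 3
a[mid]=-5<3: swap a[2],a[2]; lo=3,mid=3 → -9 -4 -5 -6 -1 5 3
a[mid]=-6<3: swap a[3],a[3]; lo=4,mid=4 → -9 -4 -5 -6 -1 5 3
a[mid]=-1<3: swap a[4],a[4]; lo=5,mid=5 → -9 -4 -5 -6 -1 5 3
a[mid]=5>3: swap a[5],a[6]; hi=5 → -9 -4 -5 -6 -1 3 5
a[mid]=3=3: mid=6
end: lo=5, hi=5; a = -9 -4 -5 -6 -1 3 5

-9 -4 -5 -6 -1 3 5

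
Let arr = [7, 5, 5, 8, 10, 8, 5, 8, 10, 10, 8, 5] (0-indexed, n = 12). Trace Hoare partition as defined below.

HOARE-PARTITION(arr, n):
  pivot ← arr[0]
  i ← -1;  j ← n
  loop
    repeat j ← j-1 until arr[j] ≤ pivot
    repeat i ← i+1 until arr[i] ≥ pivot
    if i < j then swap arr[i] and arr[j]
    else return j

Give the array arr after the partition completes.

[5, 5, 5, 5, 10, 8, 8, 8, 10, 10, 8, 7]

pivot = arr[0] = 7; i = -1, j = 12
j→11 (arr[11]=5≤7), i→0 (arr[0]=7≥7); i<j, swap → [5, 5, 5, 8, 10, 8, 5, 8, 10, 10, 8, 7]
j→6 (arr[6]=5≤7), i→3 (arr[3]=8≥7); i<j, swap → [5, 5, 5, 5, 10, 8, 8, 8, 10, 10, 8, 7]
j→3, i→4; i≥j, return j=3. arr = [5, 5, 5, 5, 10, 8, 8, 8, 10, 10, 8, 7]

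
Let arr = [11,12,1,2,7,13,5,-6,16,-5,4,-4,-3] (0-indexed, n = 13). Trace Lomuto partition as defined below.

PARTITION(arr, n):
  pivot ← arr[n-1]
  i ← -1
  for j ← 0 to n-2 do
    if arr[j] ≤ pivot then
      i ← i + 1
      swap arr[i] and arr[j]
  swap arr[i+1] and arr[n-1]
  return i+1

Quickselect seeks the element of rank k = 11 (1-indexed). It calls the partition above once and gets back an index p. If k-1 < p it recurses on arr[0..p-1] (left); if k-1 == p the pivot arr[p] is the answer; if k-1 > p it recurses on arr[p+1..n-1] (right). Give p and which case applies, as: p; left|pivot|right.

pivot=-3, i=-1
j=0: 11>-3, skip
j=1: 12>-3, skip
j=2: 1>-3, skip
j=3: 2>-3, skip
j=4: 7>-3, skip
j=5: 13>-3, skip
j=6: 5>-3, skip
j=7: -6≤-3, i=0, swap(0,7) ⇒ [-6,12,1,2,7,13,5,11,16,-5,4,-4,-3]
j=8: 16>-3, skip
j=9: -5≤-3, i=1, swap(1,9) ⇒ [-6,-5,1,2,7,13,5,11,16,12,4,-4,-3]
j=10: 4>-3, skip
j=11: -4≤-3, i=2, swap(2,11) ⇒ [-6,-5,-4,2,7,13,5,11,16,12,4,1,-3]
swap(3,12) ⇒ [-6,-5,-4,-3,7,13,5,11,16,12,4,1,2]; return 3
p = 3; k-1 = 10 > 3 ⇒ right

3; right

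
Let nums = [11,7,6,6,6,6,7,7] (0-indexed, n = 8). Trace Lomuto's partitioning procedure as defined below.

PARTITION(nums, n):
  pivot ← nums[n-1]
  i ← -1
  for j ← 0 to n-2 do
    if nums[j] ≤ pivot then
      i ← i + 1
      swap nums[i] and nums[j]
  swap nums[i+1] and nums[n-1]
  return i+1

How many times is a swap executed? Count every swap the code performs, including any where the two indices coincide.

7

pivot = nums[7] = 7; i = -1
j=0: nums[0]=11 > 7 → no swap
j=1: nums[1]=7 ≤ 7 → i=0, swap nums[0],nums[1] → [7,11,6,6,6,6,7,7]
j=2: nums[2]=6 ≤ 7 → i=1, swap nums[1],nums[2] → [7,6,11,6,6,6,7,7]
j=3: nums[3]=6 ≤ 7 → i=2, swap nums[2],nums[3] → [7,6,6,11,6,6,7,7]
j=4: nums[4]=6 ≤ 7 → i=3, swap nums[3],nums[4] → [7,6,6,6,11,6,7,7]
j=5: nums[5]=6 ≤ 7 → i=4, swap nums[4],nums[5] → [7,6,6,6,6,11,7,7]
j=6: nums[6]=7 ≤ 7 → i=5, swap nums[5],nums[6] → [7,6,6,6,6,7,11,7]
final swap nums[6],nums[7] → [7,6,6,6,6,7,7,11]; return 6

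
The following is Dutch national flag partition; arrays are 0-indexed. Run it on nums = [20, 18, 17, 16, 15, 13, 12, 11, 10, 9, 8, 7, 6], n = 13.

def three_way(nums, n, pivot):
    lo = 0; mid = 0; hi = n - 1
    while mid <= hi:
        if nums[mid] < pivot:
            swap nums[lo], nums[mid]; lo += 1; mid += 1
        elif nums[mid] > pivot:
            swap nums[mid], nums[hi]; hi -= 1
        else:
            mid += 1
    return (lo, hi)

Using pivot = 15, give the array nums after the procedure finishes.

lo=0 mid=0 hi=12
20>15: swap(0,12), hi=11 ⇒ [6, 18, 17, 16, 15, 13, 12, 11, 10, 9, 8, 7, 20]
6<15: swap(0,0), lo=1 mid=1 ⇒ [6, 18, 17, 16, 15, 13, 12, 11, 10, 9, 8, 7, 20]
18>15: swap(1,11), hi=10 ⇒ [6, 7, 17, 16, 15, 13, 12, 11, 10, 9, 8, 18, 20]
7<15: swap(1,1), lo=2 mid=2 ⇒ [6, 7, 17, 16, 15, 13, 12, 11, 10, 9, 8, 18, 20]
17>15: swap(2,10), hi=9 ⇒ [6, 7, 8, 16, 15, 13, 12, 11, 10, 9, 17, 18, 20]
8<15: swap(2,2), lo=3 mid=3 ⇒ [6, 7, 8, 16, 15, 13, 12, 11, 10, 9, 17, 18, 20]
16>15: swap(3,9), hi=8 ⇒ [6, 7, 8, 9, 15, 13, 12, 11, 10, 16, 17, 18, 20]
9<15: swap(3,3), lo=4 mid=4 ⇒ [6, 7, 8, 9, 15, 13, 12, 11, 10, 16, 17, 18, 20]
15=15: mid=5
13<15: swap(4,5), lo=5 mid=6 ⇒ [6, 7, 8, 9, 13, 15, 12, 11, 10, 16, 17, 18, 20]
12<15: swap(5,6), lo=6 mid=7 ⇒ [6, 7, 8, 9, 13, 12, 15, 11, 10, 16, 17, 18, 20]
11<15: swap(6,7), lo=7 mid=8 ⇒ [6, 7, 8, 9, 13, 12, 11, 15, 10, 16, 17, 18, 20]
10<15: swap(7,8), lo=8 mid=9 ⇒ [6, 7, 8, 9, 13, 12, 11, 10, 15, 16, 17, 18, 20]
done. lo=8 hi=8; nums=[6, 7, 8, 9, 13, 12, 11, 10, 15, 16, 17, 18, 20]

[6, 7, 8, 9, 13, 12, 11, 10, 15, 16, 17, 18, 20]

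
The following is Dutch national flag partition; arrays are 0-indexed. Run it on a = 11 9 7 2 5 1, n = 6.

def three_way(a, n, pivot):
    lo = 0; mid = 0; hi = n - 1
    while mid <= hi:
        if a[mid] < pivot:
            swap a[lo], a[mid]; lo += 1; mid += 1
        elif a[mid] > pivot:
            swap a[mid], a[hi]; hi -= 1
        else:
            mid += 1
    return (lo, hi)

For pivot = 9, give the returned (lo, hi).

lo=0 mid=0 hi=5
11>9: swap(0,5), hi=4 ⇒ 1 9 7 2 5 11
1<9: swap(0,0), lo=1 mid=1 ⇒ 1 9 7 2 5 11
9=9: mid=2
7<9: swap(1,2), lo=2 mid=3 ⇒ 1 7 9 2 5 11
2<9: swap(2,3), lo=3 mid=4 ⇒ 1 7 2 9 5 11
5<9: swap(3,4), lo=4 mid=5 ⇒ 1 7 2 5 9 11
done. lo=4 hi=4; a=1 7 2 5 9 11

(4, 4)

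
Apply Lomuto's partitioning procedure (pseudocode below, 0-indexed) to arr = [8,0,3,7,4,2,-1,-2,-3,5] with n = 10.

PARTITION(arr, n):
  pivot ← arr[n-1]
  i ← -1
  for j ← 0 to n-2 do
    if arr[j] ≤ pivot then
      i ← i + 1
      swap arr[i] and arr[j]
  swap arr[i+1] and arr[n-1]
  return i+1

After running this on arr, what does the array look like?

pivot=5, i=-1
j=0: 8>5, skip
j=1: 0≤5, i=0, swap(0,1) ⇒ [0,8,3,7,4,2,-1,-2,-3,5]
j=2: 3≤5, i=1, swap(1,2) ⇒ [0,3,8,7,4,2,-1,-2,-3,5]
j=3: 7>5, skip
j=4: 4≤5, i=2, swap(2,4) ⇒ [0,3,4,7,8,2,-1,-2,-3,5]
j=5: 2≤5, i=3, swap(3,5) ⇒ [0,3,4,2,8,7,-1,-2,-3,5]
j=6: -1≤5, i=4, swap(4,6) ⇒ [0,3,4,2,-1,7,8,-2,-3,5]
j=7: -2≤5, i=5, swap(5,7) ⇒ [0,3,4,2,-1,-2,8,7,-3,5]
j=8: -3≤5, i=6, swap(6,8) ⇒ [0,3,4,2,-1,-2,-3,7,8,5]
swap(7,9) ⇒ [0,3,4,2,-1,-2,-3,5,8,7]; return 7

[0,3,4,2,-1,-2,-3,5,8,7]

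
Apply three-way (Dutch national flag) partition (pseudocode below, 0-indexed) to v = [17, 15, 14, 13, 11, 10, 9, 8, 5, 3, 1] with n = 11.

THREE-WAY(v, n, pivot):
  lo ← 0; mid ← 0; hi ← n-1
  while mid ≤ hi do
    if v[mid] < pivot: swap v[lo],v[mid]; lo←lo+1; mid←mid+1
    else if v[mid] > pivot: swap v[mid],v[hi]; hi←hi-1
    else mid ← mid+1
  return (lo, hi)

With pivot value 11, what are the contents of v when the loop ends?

[1, 3, 5, 8, 10, 9, 11, 13, 14, 15, 17]

pivot = 11; lo=0, mid=0, hi=10
v[mid]=17>11: swap v[0],v[10]; hi=9 → [1, 15, 14, 13, 11, 10, 9, 8, 5, 3, 17]
v[mid]=1<11: swap v[0],v[0]; lo=1,mid=1 → [1, 15, 14, 13, 11, 10, 9, 8, 5, 3, 17]
v[mid]=15>11: swap v[1],v[9]; hi=8 → [1, 3, 14, 13, 11, 10, 9, 8, 5, 15, 17]
v[mid]=3<11: swap v[1],v[1]; lo=2,mid=2 → [1, 3, 14, 13, 11, 10, 9, 8, 5, 15, 17]
v[mid]=14>11: swap v[2],v[8]; hi=7 → [1, 3, 5, 13, 11, 10, 9, 8, 14, 15, 17]
v[mid]=5<11: swap v[2],v[2]; lo=3,mid=3 → [1, 3, 5, 13, 11, 10, 9, 8, 14, 15, 17]
v[mid]=13>11: swap v[3],v[7]; hi=6 → [1, 3, 5, 8, 11, 10, 9, 13, 14, 15, 17]
v[mid]=8<11: swap v[3],v[3]; lo=4,mid=4 → [1, 3, 5, 8, 11, 10, 9, 13, 14, 15, 17]
v[mid]=11=11: mid=5
v[mid]=10<11: swap v[4],v[5]; lo=5,mid=6 → [1, 3, 5, 8, 10, 11, 9, 13, 14, 15, 17]
v[mid]=9<11: swap v[5],v[6]; lo=6,mid=7 → [1, 3, 5, 8, 10, 9, 11, 13, 14, 15, 17]
end: lo=6, hi=6; v = [1, 3, 5, 8, 10, 9, 11, 13, 14, 15, 17]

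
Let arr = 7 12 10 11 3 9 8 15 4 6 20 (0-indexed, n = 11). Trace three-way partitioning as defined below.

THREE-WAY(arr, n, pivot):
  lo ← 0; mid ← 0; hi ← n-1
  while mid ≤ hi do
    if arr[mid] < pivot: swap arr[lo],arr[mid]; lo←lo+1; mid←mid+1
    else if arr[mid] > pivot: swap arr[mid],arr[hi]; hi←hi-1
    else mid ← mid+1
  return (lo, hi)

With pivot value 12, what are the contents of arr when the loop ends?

lo=0 mid=0 hi=10
7<12: swap(0,0), lo=1 mid=1 ⇒ 7 12 10 11 3 9 8 15 4 6 20
12=12: mid=2
10<12: swap(1,2), lo=2 mid=3 ⇒ 7 10 12 11 3 9 8 15 4 6 20
11<12: swap(2,3), lo=3 mid=4 ⇒ 7 10 11 12 3 9 8 15 4 6 20
3<12: swap(3,4), lo=4 mid=5 ⇒ 7 10 11 3 12 9 8 15 4 6 20
9<12: swap(4,5), lo=5 mid=6 ⇒ 7 10 11 3 9 12 8 15 4 6 20
8<12: swap(5,6), lo=6 mid=7 ⇒ 7 10 11 3 9 8 12 15 4 6 20
15>12: swap(7,10), hi=9 ⇒ 7 10 11 3 9 8 12 20 4 6 15
20>12: swap(7,9), hi=8 ⇒ 7 10 11 3 9 8 12 6 4 20 15
6<12: swap(6,7), lo=7 mid=8 ⇒ 7 10 11 3 9 8 6 12 4 20 15
4<12: swap(7,8), lo=8 mid=9 ⇒ 7 10 11 3 9 8 6 4 12 20 15
done. lo=8 hi=8; arr=7 10 11 3 9 8 6 4 12 20 15

7 10 11 3 9 8 6 4 12 20 15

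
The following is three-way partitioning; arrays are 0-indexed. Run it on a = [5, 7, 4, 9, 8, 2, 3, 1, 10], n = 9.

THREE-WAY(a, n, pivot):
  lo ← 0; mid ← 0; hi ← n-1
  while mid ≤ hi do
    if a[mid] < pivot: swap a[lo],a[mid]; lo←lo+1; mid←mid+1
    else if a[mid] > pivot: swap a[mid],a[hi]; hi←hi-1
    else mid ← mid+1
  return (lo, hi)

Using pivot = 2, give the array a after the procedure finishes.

[1, 2, 9, 8, 4, 3, 7, 10, 5]

pivot = 2; lo=0, mid=0, hi=8
a[mid]=5>2: swap a[0],a[8]; hi=7 → [10, 7, 4, 9, 8, 2, 3, 1, 5]
a[mid]=10>2: swap a[0],a[7]; hi=6 → [1, 7, 4, 9, 8, 2, 3, 10, 5]
a[mid]=1<2: swap a[0],a[0]; lo=1,mid=1 → [1, 7, 4, 9, 8, 2, 3, 10, 5]
a[mid]=7>2: swap a[1],a[6]; hi=5 → [1, 3, 4, 9, 8, 2, 7, 10, 5]
a[mid]=3>2: swap a[1],a[5]; hi=4 → [1, 2, 4, 9, 8, 3, 7, 10, 5]
a[mid]=2=2: mid=2
a[mid]=4>2: swap a[2],a[4]; hi=3 → [1, 2, 8, 9, 4, 3, 7, 10, 5]
a[mid]=8>2: swap a[2],a[3]; hi=2 → [1, 2, 9, 8, 4, 3, 7, 10, 5]
a[mid]=9>2: swap a[2],a[2]; hi=1 → [1, 2, 9, 8, 4, 3, 7, 10, 5]
end: lo=1, hi=1; a = [1, 2, 9, 8, 4, 3, 7, 10, 5]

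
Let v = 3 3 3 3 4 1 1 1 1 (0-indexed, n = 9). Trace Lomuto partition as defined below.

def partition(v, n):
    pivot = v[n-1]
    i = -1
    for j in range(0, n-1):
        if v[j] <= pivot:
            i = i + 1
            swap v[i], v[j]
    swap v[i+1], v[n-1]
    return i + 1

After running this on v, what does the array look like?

1 1 1 1 4 3 3 3 3

pivot=1, i=-1
j=0: 3>1, skip
j=1: 3>1, skip
j=2: 3>1, skip
j=3: 3>1, skip
j=4: 4>1, skip
j=5: 1≤1, i=0, swap(0,5) ⇒ 1 3 3 3 4 3 1 1 1
j=6: 1≤1, i=1, swap(1,6) ⇒ 1 1 3 3 4 3 3 1 1
j=7: 1≤1, i=2, swap(2,7) ⇒ 1 1 1 3 4 3 3 3 1
swap(3,8) ⇒ 1 1 1 1 4 3 3 3 3; return 3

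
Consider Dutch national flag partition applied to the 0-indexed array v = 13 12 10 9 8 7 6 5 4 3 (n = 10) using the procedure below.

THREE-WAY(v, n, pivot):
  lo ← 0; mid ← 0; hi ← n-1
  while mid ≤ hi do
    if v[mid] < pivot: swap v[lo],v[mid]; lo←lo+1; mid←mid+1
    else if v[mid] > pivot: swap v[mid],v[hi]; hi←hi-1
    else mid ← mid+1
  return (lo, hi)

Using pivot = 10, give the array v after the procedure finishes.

3 4 9 8 7 6 5 10 12 13

lo=0 mid=0 hi=9
13>10: swap(0,9), hi=8 ⇒ 3 12 10 9 8 7 6 5 4 13
3<10: swap(0,0), lo=1 mid=1 ⇒ 3 12 10 9 8 7 6 5 4 13
12>10: swap(1,8), hi=7 ⇒ 3 4 10 9 8 7 6 5 12 13
4<10: swap(1,1), lo=2 mid=2 ⇒ 3 4 10 9 8 7 6 5 12 13
10=10: mid=3
9<10: swap(2,3), lo=3 mid=4 ⇒ 3 4 9 10 8 7 6 5 12 13
8<10: swap(3,4), lo=4 mid=5 ⇒ 3 4 9 8 10 7 6 5 12 13
7<10: swap(4,5), lo=5 mid=6 ⇒ 3 4 9 8 7 10 6 5 12 13
6<10: swap(5,6), lo=6 mid=7 ⇒ 3 4 9 8 7 6 10 5 12 13
5<10: swap(6,7), lo=7 mid=8 ⇒ 3 4 9 8 7 6 5 10 12 13
done. lo=7 hi=7; v=3 4 9 8 7 6 5 10 12 13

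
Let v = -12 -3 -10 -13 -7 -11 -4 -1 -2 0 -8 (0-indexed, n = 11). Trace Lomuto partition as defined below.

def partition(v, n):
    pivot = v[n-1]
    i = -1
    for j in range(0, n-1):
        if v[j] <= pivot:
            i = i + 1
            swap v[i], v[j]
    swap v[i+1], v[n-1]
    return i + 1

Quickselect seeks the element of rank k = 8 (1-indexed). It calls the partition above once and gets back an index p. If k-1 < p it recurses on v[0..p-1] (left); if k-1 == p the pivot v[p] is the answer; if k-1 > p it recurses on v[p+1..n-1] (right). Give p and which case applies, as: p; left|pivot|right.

4; right

pivot = v[10] = -8; i = -1
j=0: v[0]=-12 ≤ -8 → i=0, swap v[0],v[0] (no change) → -12 -3 -10 -13 -7 -11 -4 -1 -2 0 -8
j=1: v[1]=-3 > -8 → no swap
j=2: v[2]=-10 ≤ -8 → i=1, swap v[1],v[2] → -12 -10 -3 -13 -7 -11 -4 -1 -2 0 -8
j=3: v[3]=-13 ≤ -8 → i=2, swap v[2],v[3] → -12 -10 -13 -3 -7 -11 -4 -1 -2 0 -8
j=4: v[4]=-7 > -8 → no swap
j=5: v[5]=-11 ≤ -8 → i=3, swap v[3],v[5] → -12 -10 -13 -11 -7 -3 -4 -1 -2 0 -8
j=6: v[6]=-4 > -8 → no swap
j=7: v[7]=-1 > -8 → no swap
j=8: v[8]=-2 > -8 → no swap
j=9: v[9]=0 > -8 → no swap
final swap v[4],v[10] → -12 -10 -13 -11 -8 -3 -4 -1 -2 0 -7; return 4
p = 4; k-1 = 7 > 4 ⇒ right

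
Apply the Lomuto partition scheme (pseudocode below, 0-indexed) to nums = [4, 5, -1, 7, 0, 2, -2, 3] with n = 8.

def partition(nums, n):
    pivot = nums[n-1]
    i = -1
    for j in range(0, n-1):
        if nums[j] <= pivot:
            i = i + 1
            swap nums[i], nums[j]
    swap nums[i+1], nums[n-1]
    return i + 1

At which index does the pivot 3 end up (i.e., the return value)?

pivot = nums[7] = 3; i = -1
j=0: nums[0]=4 > 3 → no swap
j=1: nums[1]=5 > 3 → no swap
j=2: nums[2]=-1 ≤ 3 → i=0, swap nums[0],nums[2] → [-1, 5, 4, 7, 0, 2, -2, 3]
j=3: nums[3]=7 > 3 → no swap
j=4: nums[4]=0 ≤ 3 → i=1, swap nums[1],nums[4] → [-1, 0, 4, 7, 5, 2, -2, 3]
j=5: nums[5]=2 ≤ 3 → i=2, swap nums[2],nums[5] → [-1, 0, 2, 7, 5, 4, -2, 3]
j=6: nums[6]=-2 ≤ 3 → i=3, swap nums[3],nums[6] → [-1, 0, 2, -2, 5, 4, 7, 3]
final swap nums[4],nums[7] → [-1, 0, 2, -2, 3, 4, 7, 5]; return 4

4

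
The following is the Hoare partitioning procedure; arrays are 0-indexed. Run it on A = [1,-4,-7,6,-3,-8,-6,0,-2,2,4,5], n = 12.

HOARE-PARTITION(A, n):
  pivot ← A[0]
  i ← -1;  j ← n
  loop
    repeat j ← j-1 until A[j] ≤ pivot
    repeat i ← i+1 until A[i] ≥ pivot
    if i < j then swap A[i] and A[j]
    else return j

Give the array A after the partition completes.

pivot=1
j stops at 8 (-2), i stops at 0 (1); swap ⇒ [-2,-4,-7,6,-3,-8,-6,0,1,2,4,5]
j stops at 7 (0), i stops at 3 (6); swap ⇒ [-2,-4,-7,0,-3,-8,-6,6,1,2,4,5]
j stops at 6, i stops at 7; i≥j ⇒ return 6. A=[-2,-4,-7,0,-3,-8,-6,6,1,2,4,5]

[-2,-4,-7,0,-3,-8,-6,6,1,2,4,5]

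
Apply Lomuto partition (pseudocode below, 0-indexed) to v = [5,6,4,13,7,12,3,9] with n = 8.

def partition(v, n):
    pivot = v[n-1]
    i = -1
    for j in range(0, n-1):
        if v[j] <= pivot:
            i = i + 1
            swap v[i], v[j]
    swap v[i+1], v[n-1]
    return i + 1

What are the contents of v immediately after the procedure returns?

pivot=9, i=-1
j=0: 5≤9, i=0, swap(0,0) ⇒ [5,6,4,13,7,12,3,9]
j=1: 6≤9, i=1, swap(1,1) ⇒ [5,6,4,13,7,12,3,9]
j=2: 4≤9, i=2, swap(2,2) ⇒ [5,6,4,13,7,12,3,9]
j=3: 13>9, skip
j=4: 7≤9, i=3, swap(3,4) ⇒ [5,6,4,7,13,12,3,9]
j=5: 12>9, skip
j=6: 3≤9, i=4, swap(4,6) ⇒ [5,6,4,7,3,12,13,9]
swap(5,7) ⇒ [5,6,4,7,3,9,13,12]; return 5

[5,6,4,7,3,9,13,12]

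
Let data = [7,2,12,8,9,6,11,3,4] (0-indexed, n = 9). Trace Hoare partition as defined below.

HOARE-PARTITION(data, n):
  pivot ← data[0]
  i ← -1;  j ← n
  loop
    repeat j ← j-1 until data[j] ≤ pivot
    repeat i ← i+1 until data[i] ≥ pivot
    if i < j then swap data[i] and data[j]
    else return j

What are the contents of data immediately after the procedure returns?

[4,2,3,6,9,8,11,12,7]

pivot = data[0] = 7; i = -1, j = 9
j→8 (data[8]=4≤7), i→0 (data[0]=7≥7); i<j, swap → [4,2,12,8,9,6,11,3,7]
j→7 (data[7]=3≤7), i→2 (data[2]=12≥7); i<j, swap → [4,2,3,8,9,6,11,12,7]
j→5 (data[5]=6≤7), i→3 (data[3]=8≥7); i<j, swap → [4,2,3,6,9,8,11,12,7]
j→3, i→4; i≥j, return j=3. data = [4,2,3,6,9,8,11,12,7]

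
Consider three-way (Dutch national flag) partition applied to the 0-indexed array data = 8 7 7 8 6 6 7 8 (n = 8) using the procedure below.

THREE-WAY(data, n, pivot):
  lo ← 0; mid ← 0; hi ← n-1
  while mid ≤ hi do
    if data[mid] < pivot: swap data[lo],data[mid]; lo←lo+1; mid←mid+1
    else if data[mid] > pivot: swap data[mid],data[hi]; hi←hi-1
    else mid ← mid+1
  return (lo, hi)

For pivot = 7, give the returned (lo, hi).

(2, 4)

pivot = 7; lo=0, mid=0, hi=7
data[mid]=8>7: swap data[0],data[7]; hi=6 → 8 7 7 8 6 6 7 8
data[mid]=8>7: swap data[0],data[6]; hi=5 → 7 7 7 8 6 6 8 8
data[mid]=7=7: mid=1
data[mid]=7=7: mid=2
data[mid]=7=7: mid=3
data[mid]=8>7: swap data[3],data[5]; hi=4 → 7 7 7 6 6 8 8 8
data[mid]=6<7: swap data[0],data[3]; lo=1,mid=4 → 6 7 7 7 6 8 8 8
data[mid]=6<7: swap data[1],data[4]; lo=2,mid=5 → 6 6 7 7 7 8 8 8
end: lo=2, hi=4; data = 6 6 7 7 7 8 8 8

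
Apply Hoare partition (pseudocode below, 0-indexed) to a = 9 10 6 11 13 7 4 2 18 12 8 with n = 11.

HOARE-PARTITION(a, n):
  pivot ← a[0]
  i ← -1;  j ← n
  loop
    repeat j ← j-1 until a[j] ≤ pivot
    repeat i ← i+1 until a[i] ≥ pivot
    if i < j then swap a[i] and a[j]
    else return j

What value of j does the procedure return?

4

pivot=9
j stops at 10 (8), i stops at 0 (9); swap ⇒ 8 10 6 11 13 7 4 2 18 12 9
j stops at 7 (2), i stops at 1 (10); swap ⇒ 8 2 6 11 13 7 4 10 18 12 9
j stops at 6 (4), i stops at 3 (11); swap ⇒ 8 2 6 4 13 7 11 10 18 12 9
j stops at 5 (7), i stops at 4 (13); swap ⇒ 8 2 6 4 7 13 11 10 18 12 9
j stops at 4, i stops at 5; i≥j ⇒ return 4. a=8 2 6 4 7 13 11 10 18 12 9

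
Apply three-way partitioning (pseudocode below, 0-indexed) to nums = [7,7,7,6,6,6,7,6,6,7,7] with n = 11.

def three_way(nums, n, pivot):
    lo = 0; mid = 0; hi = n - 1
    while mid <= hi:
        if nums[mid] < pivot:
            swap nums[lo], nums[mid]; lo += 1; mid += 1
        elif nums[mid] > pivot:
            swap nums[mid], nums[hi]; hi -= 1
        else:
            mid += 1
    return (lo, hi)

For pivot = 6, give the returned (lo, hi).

(0, 4)

pivot = 6; lo=0, mid=0, hi=10
nums[mid]=7>6: swap nums[0],nums[10]; hi=9 → [7,7,7,6,6,6,7,6,6,7,7]
nums[mid]=7>6: swap nums[0],nums[9]; hi=8 → [7,7,7,6,6,6,7,6,6,7,7]
nums[mid]=7>6: swap nums[0],nums[8]; hi=7 → [6,7,7,6,6,6,7,6,7,7,7]
nums[mid]=6=6: mid=1
nums[mid]=7>6: swap nums[1],nums[7]; hi=6 → [6,6,7,6,6,6,7,7,7,7,7]
nums[mid]=6=6: mid=2
nums[mid]=7>6: swap nums[2],nums[6]; hi=5 → [6,6,7,6,6,6,7,7,7,7,7]
nums[mid]=7>6: swap nums[2],nums[5]; hi=4 → [6,6,6,6,6,7,7,7,7,7,7]
nums[mid]=6=6: mid=3
nums[mid]=6=6: mid=4
nums[mid]=6=6: mid=5
end: lo=0, hi=4; nums = [6,6,6,6,6,7,7,7,7,7,7]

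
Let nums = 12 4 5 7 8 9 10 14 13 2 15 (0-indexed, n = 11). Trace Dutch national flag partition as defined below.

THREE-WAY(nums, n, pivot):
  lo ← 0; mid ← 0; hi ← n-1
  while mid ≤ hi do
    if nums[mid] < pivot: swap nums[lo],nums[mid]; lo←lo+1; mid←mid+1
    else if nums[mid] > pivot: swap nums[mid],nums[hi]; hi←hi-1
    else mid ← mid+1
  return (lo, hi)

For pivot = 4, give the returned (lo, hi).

(1, 1)

pivot = 4; lo=0, mid=0, hi=10
nums[mid]=12>4: swap nums[0],nums[10]; hi=9 → 15 4 5 7 8 9 10 14 13 2 12
nums[mid]=15>4: swap nums[0],nums[9]; hi=8 → 2 4 5 7 8 9 10 14 13 15 12
nums[mid]=2<4: swap nums[0],nums[0]; lo=1,mid=1 → 2 4 5 7 8 9 10 14 13 15 12
nums[mid]=4=4: mid=2
nums[mid]=5>4: swap nums[2],nums[8]; hi=7 → 2 4 13 7 8 9 10 14 5 15 12
nums[mid]=13>4: swap nums[2],nums[7]; hi=6 → 2 4 14 7 8 9 10 13 5 15 12
nums[mid]=14>4: swap nums[2],nums[6]; hi=5 → 2 4 10 7 8 9 14 13 5 15 12
nums[mid]=10>4: swap nums[2],nums[5]; hi=4 → 2 4 9 7 8 10 14 13 5 15 12
nums[mid]=9>4: swap nums[2],nums[4]; hi=3 → 2 4 8 7 9 10 14 13 5 15 12
nums[mid]=8>4: swap nums[2],nums[3]; hi=2 → 2 4 7 8 9 10 14 13 5 15 12
nums[mid]=7>4: swap nums[2],nums[2]; hi=1 → 2 4 7 8 9 10 14 13 5 15 12
end: lo=1, hi=1; nums = 2 4 7 8 9 10 14 13 5 15 12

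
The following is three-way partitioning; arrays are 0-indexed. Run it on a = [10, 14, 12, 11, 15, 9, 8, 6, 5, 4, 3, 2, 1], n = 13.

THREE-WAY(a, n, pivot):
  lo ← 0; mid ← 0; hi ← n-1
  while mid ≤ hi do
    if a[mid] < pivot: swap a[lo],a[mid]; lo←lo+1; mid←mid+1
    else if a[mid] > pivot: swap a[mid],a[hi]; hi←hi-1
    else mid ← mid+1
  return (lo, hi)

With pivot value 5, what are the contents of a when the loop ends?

lo=0 mid=0 hi=12
10>5: swap(0,12), hi=11 ⇒ [1, 14, 12, 11, 15, 9, 8, 6, 5, 4, 3, 2, 10]
1<5: swap(0,0), lo=1 mid=1 ⇒ [1, 14, 12, 11, 15, 9, 8, 6, 5, 4, 3, 2, 10]
14>5: swap(1,11), hi=10 ⇒ [1, 2, 12, 11, 15, 9, 8, 6, 5, 4, 3, 14, 10]
2<5: swap(1,1), lo=2 mid=2 ⇒ [1, 2, 12, 11, 15, 9, 8, 6, 5, 4, 3, 14, 10]
12>5: swap(2,10), hi=9 ⇒ [1, 2, 3, 11, 15, 9, 8, 6, 5, 4, 12, 14, 10]
3<5: swap(2,2), lo=3 mid=3 ⇒ [1, 2, 3, 11, 15, 9, 8, 6, 5, 4, 12, 14, 10]
11>5: swap(3,9), hi=8 ⇒ [1, 2, 3, 4, 15, 9, 8, 6, 5, 11, 12, 14, 10]
4<5: swap(3,3), lo=4 mid=4 ⇒ [1, 2, 3, 4, 15, 9, 8, 6, 5, 11, 12, 14, 10]
15>5: swap(4,8), hi=7 ⇒ [1, 2, 3, 4, 5, 9, 8, 6, 15, 11, 12, 14, 10]
5=5: mid=5
9>5: swap(5,7), hi=6 ⇒ [1, 2, 3, 4, 5, 6, 8, 9, 15, 11, 12, 14, 10]
6>5: swap(5,6), hi=5 ⇒ [1, 2, 3, 4, 5, 8, 6, 9, 15, 11, 12, 14, 10]
8>5: swap(5,5), hi=4 ⇒ [1, 2, 3, 4, 5, 8, 6, 9, 15, 11, 12, 14, 10]
done. lo=4 hi=4; a=[1, 2, 3, 4, 5, 8, 6, 9, 15, 11, 12, 14, 10]

[1, 2, 3, 4, 5, 8, 6, 9, 15, 11, 12, 14, 10]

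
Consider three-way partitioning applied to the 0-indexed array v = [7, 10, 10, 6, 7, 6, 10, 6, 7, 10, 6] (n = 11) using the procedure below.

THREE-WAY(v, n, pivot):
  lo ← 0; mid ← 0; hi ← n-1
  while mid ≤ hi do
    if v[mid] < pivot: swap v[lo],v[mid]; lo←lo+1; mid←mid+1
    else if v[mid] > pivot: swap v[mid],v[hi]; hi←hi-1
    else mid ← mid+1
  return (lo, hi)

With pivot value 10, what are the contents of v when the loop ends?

[7, 6, 7, 6, 6, 7, 6, 10, 10, 10, 10]

pivot = 10; lo=0, mid=0, hi=10
v[mid]=7<10: swap v[0],v[0]; lo=1,mid=1 → [7, 10, 10, 6, 7, 6, 10, 6, 7, 10, 6]
v[mid]=10=10: mid=2
v[mid]=10=10: mid=3
v[mid]=6<10: swap v[1],v[3]; lo=2,mid=4 → [7, 6, 10, 10, 7, 6, 10, 6, 7, 10, 6]
v[mid]=7<10: swap v[2],v[4]; lo=3,mid=5 → [7, 6, 7, 10, 10, 6, 10, 6, 7, 10, 6]
v[mid]=6<10: swap v[3],v[5]; lo=4,mid=6 → [7, 6, 7, 6, 10, 10, 10, 6, 7, 10, 6]
v[mid]=10=10: mid=7
v[mid]=6<10: swap v[4],v[7]; lo=5,mid=8 → [7, 6, 7, 6, 6, 10, 10, 10, 7, 10, 6]
v[mid]=7<10: swap v[5],v[8]; lo=6,mid=9 → [7, 6, 7, 6, 6, 7, 10, 10, 10, 10, 6]
v[mid]=10=10: mid=10
v[mid]=6<10: swap v[6],v[10]; lo=7,mid=11 → [7, 6, 7, 6, 6, 7, 6, 10, 10, 10, 10]
end: lo=7, hi=10; v = [7, 6, 7, 6, 6, 7, 6, 10, 10, 10, 10]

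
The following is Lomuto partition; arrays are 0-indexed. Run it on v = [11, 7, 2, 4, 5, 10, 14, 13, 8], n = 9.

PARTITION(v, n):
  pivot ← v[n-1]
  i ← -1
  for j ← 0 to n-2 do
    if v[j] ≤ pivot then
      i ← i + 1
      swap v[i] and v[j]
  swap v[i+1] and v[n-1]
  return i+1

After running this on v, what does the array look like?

[7, 2, 4, 5, 8, 10, 14, 13, 11]

pivot=8, i=-1
j=0: 11>8, skip
j=1: 7≤8, i=0, swap(0,1) ⇒ [7, 11, 2, 4, 5, 10, 14, 13, 8]
j=2: 2≤8, i=1, swap(1,2) ⇒ [7, 2, 11, 4, 5, 10, 14, 13, 8]
j=3: 4≤8, i=2, swap(2,3) ⇒ [7, 2, 4, 11, 5, 10, 14, 13, 8]
j=4: 5≤8, i=3, swap(3,4) ⇒ [7, 2, 4, 5, 11, 10, 14, 13, 8]
j=5: 10>8, skip
j=6: 14>8, skip
j=7: 13>8, skip
swap(4,8) ⇒ [7, 2, 4, 5, 8, 10, 14, 13, 11]; return 4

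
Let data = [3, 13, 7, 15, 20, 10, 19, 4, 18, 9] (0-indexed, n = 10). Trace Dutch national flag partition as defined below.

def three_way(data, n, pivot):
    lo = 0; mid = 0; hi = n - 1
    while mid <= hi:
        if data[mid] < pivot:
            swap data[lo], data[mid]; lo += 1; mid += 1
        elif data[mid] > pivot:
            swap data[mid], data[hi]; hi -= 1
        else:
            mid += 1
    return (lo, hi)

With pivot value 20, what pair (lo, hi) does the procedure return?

pivot = 20; lo=0, mid=0, hi=9
data[mid]=3<20: swap data[0],data[0]; lo=1,mid=1 → [3, 13, 7, 15, 20, 10, 19, 4, 18, 9]
data[mid]=13<20: swap data[1],data[1]; lo=2,mid=2 → [3, 13, 7, 15, 20, 10, 19, 4, 18, 9]
data[mid]=7<20: swap data[2],data[2]; lo=3,mid=3 → [3, 13, 7, 15, 20, 10, 19, 4, 18, 9]
data[mid]=15<20: swap data[3],data[3]; lo=4,mid=4 → [3, 13, 7, 15, 20, 10, 19, 4, 18, 9]
data[mid]=20=20: mid=5
data[mid]=10<20: swap data[4],data[5]; lo=5,mid=6 → [3, 13, 7, 15, 10, 20, 19, 4, 18, 9]
data[mid]=19<20: swap data[5],data[6]; lo=6,mid=7 → [3, 13, 7, 15, 10, 19, 20, 4, 18, 9]
data[mid]=4<20: swap data[6],data[7]; lo=7,mid=8 → [3, 13, 7, 15, 10, 19, 4, 20, 18, 9]
data[mid]=18<20: swap data[7],data[8]; lo=8,mid=9 → [3, 13, 7, 15, 10, 19, 4, 18, 20, 9]
data[mid]=9<20: swap data[8],data[9]; lo=9,mid=10 → [3, 13, 7, 15, 10, 19, 4, 18, 9, 20]
end: lo=9, hi=9; data = [3, 13, 7, 15, 10, 19, 4, 18, 9, 20]

(9, 9)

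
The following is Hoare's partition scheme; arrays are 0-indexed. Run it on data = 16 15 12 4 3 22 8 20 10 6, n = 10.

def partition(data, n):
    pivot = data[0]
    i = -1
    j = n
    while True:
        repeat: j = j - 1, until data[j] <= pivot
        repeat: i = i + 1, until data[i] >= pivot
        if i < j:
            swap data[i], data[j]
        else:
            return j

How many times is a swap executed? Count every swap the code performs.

2

pivot = data[0] = 16; i = -1, j = 10
j→9 (data[9]=6≤16), i→0 (data[0]=16≥16); i<j, swap → 6 15 12 4 3 22 8 20 10 16
j→8 (data[8]=10≤16), i→5 (data[5]=22≥16); i<j, swap → 6 15 12 4 3 10 8 20 22 16
j→6, i→7; i≥j, return j=6. data = 6 15 12 4 3 10 8 20 22 16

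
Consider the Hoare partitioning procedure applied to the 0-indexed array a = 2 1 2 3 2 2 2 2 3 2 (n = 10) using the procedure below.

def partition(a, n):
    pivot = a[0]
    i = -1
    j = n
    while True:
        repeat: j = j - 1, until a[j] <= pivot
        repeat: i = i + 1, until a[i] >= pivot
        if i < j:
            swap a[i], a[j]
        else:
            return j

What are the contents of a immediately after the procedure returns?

2 1 2 2 2 2 3 2 3 2

pivot = a[0] = 2; i = -1, j = 10
j→9 (a[9]=2≤2), i→0 (a[0]=2≥2); i<j, swap → 2 1 2 3 2 2 2 2 3 2
j→7 (a[7]=2≤2), i→2 (a[2]=2≥2); i<j, swap → 2 1 2 3 2 2 2 2 3 2
j→6 (a[6]=2≤2), i→3 (a[3]=3≥2); i<j, swap → 2 1 2 2 2 2 3 2 3 2
j→5 (a[5]=2≤2), i→4 (a[4]=2≥2); i<j, swap → 2 1 2 2 2 2 3 2 3 2
j→4, i→5; i≥j, return j=4. a = 2 1 2 2 2 2 3 2 3 2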